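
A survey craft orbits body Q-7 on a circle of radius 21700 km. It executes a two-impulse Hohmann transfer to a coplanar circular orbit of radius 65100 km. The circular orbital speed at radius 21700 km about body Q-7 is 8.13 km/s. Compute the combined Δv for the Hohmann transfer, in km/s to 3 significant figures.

From the circular-orbit relation v² = μ/r at r = 21700 km: μ = v²r = (8.13)² × 21700 = 1.43430×10^6 km³/s².
Transfer-ellipse semi-major axis a_t = (r₁ + r₂)/2 = (21700 + 65100)/2 = 43400 km.
Circular speed at r₁: v₁ = √(μ/r₁) = √(1.43430×10^6/21700) = 8.130 km/s.
Transfer-orbit speed at r₁ (v² = μ(2/r − 1/a)): v_p = √[μ(2/r₁ − 1/a_t)] = 9.957 km/s.
First burn Δv₁ = |v_p − v₁| = 1.827 km/s.
Circular speed at r₂: v₂ = √(μ/r₂) = 4.694 km/s.
Transfer-orbit speed at r₂: v_a = √[μ(2/r₂ − 1/a_t)] = 3.319 km/s.
Second burn Δv₂ = |v₂ − v_a| = 1.375 km/s.
Total Δv = Δv₁ + Δv₂ = 3.202 km/s.

Δv = 3.20 km/s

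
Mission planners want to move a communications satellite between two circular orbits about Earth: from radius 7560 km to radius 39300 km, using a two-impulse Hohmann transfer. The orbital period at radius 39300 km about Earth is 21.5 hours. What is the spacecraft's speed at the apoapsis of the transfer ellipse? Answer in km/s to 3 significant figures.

From Kepler's third law T² = 4π²r³/μ at r = 39300 km, T = 21.5 hours = 21.5 × 3600 s = 77400 s: μ = 4π²r³/T² = 3.99996×10^5 km³/s².
Semi-major axis of the transfer orbit: a_t = (7560 + 39300)/2 = 23430 km.
At apoapsis, r = 39300 km.
Applying v² = μ(2/r − 1/a_t): v = 1.812 km/s.

v = 1.81 km/s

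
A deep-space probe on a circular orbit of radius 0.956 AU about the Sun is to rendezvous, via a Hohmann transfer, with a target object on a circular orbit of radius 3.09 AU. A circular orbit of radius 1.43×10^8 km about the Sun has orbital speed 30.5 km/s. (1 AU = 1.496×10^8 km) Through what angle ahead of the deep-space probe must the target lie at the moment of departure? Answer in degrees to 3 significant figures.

From the circular-orbit relation v² = μ/r at r = 1.43×10^8 km: μ = v²r = (30.5)² × 1.43×10^8 = 1.33026×10^11 km³/s².
In km: r₁ = 0.956 × 1.496×10^8 = 1.430176×10^8 km; r₂ = 3.09 × 1.496×10^8 = 4.62264×10^8 km.
The Hohmann ellipse has a_t = (r₁ + r₂)/2 = 3.026408×10^8 km.
The half-period of the transfer ellipse is t = π√(a_t³/μ) = 4.5350×10^7 s.
The target's mean motion on its circular orbit is ω₂ = √(μ/r₂³) = 3.6697×10^-8 rad/s.
Angle swept by the target during transfer: ω₂·t = 1.6642 rad = 95.352°.
The deep-space probe traverses 180° on the transfer ellipse, so the target must lead by 180° − 95.352° = 84.6°.

φ = 84.6°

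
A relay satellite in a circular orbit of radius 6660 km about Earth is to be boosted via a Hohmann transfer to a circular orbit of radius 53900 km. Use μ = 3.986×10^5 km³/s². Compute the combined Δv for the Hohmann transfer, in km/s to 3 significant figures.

Δv = 4.03 km/s

Transfer-ellipse semi-major axis a_t = (r₁ + r₂)/2 = (6660 + 53900)/2 = 30280 km.
At r₁ the circular-orbit speed is v₁ = √(μ/r₁) = 7.73627 km/s.
Transfer-orbit speed at r₁ (v² = μ(2/r − 1/a)): v_p = √[μ(2/r₁ − 1/a_t)] = 10.3216 km/s.
First burn Δv₁ = |v_p − v₁| = 2.585 km/s.
At r₂, v₂ = √(μ/r₂) = 2.719 km/s.
Transfer-orbit speed at r₂: v_a = √[μ(2/r₂ − 1/a_t)] = 1.275 km/s.
Second burn Δv₂ = |v₂ − v_a| = 1.444 km/s.
Total Δv = Δv₁ + Δv₂ = 4.029 km/s.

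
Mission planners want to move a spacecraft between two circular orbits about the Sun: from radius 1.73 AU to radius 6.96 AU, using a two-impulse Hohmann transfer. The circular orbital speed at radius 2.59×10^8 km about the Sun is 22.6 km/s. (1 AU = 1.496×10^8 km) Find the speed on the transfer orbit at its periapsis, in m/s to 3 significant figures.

v = 28600 m/s

From the circular-orbit relation v² = μ/r at r = 2.59×10^8 km: μ = v²r = (22.6)² × 2.59×10^8 = 1.32287×10^11 km³/s².
In km: r₁ = 1.73 × 1.496×10^8 = 2.58808×10^8 km; r₂ = 6.96 × 1.496×10^8 = 1.041216×10^9 km.
The Hohmann ellipse has a_t = (r₁ + r₂)/2 = 6.50012×10^8 km.
At periapsis, r = 2.58808×10^8 km.
Applying v² = μ(2/r − 1/a_t): v = 28.61 km/s.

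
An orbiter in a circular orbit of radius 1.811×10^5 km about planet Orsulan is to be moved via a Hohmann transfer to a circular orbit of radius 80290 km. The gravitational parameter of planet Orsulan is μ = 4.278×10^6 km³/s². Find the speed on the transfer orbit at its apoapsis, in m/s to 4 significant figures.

v = 3809 m/s

Semi-major axis of the transfer orbit: a_t = (1.811×10^5 + 80290)/2 = 1.30695×10^5 km.
The apoapsis of the transfer ellipse is at r = 1.811×10^5 km.
Applying v² = μ(2/r − 1/a_t): v = 3.809 km/s.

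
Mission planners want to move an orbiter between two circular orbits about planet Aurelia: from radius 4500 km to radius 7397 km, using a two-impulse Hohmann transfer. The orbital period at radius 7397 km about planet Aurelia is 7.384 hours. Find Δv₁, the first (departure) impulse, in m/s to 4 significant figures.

Δv₁ = 258.1 m/s

From Kepler's third law T² = 4π²r³/μ at r = 7397 km, T = 7.384 hours = 7.384 × 3600 s = 26582.4 s: μ = 4π²r³/T² = 22612.0 km³/s².
Transfer-ellipse semi-major axis a_t = (r₁ + r₂)/2 = (4500 + 7397)/2 = 5948.5 km.
On the circular orbit at r = 4500 km, v_c = √(μ/r) = 2.2416 km/s.
Transfer-orbit speed at the same r (vis-viva, a = a_t): v_t = √[μ(2/r − 1/a_t)] = 2.4997 km/s.
Δv₁ = |v_t − v_c| = |2.4997 − 2.2416| = 0.2581 km/s.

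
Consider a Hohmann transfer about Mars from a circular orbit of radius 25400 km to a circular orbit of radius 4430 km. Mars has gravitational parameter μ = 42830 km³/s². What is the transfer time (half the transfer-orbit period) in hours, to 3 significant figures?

Transfer-ellipse semi-major axis a_t = (r₁ + r₂)/2 = (25400 + 4430)/2 = 14915 km.
By Kepler's third law the transfer-orbit period is T = 2π√(a_t³/μ), so t = T/2 = 27650 s.
Converting: 27650 s ÷ 3600 s/hour = 7.68 hours.

t = 7.68 hours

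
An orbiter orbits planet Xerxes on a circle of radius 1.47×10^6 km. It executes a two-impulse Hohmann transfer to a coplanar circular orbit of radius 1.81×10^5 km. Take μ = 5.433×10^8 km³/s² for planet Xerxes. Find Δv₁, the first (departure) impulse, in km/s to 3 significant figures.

The Hohmann ellipse has a_t = (r₁ + r₂)/2 = 8.255×10^5 km.
Circular speed at r = 1.470×10^6 km: v_c = √(μ/r) = 19.22 km/s.
Vis-viva on the transfer ellipse at r = 1.470×10^6 km gives v_t = √[μ(2/r − 1/a_t)] = 9.002 km/s.
Δv₁ = |v_t − v_c| = |9.002 − 19.22| = 10.22 km/s.

Δv₁ = 10.2 km/s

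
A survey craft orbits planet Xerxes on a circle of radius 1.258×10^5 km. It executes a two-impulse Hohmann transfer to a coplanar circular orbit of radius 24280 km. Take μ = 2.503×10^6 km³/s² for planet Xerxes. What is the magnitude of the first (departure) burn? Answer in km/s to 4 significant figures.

Δv₁ = 1.923 km/s

Transfer-ellipse semi-major axis a_t = (r₁ + r₂)/2 = (1.258×10^5 + 24280)/2 = 75040 km.
Circular speed at r = 1.258×10^5 km: v_c = √(μ/r) = 4.4606 km/s.
Transfer-orbit speed at the same r (vis-viva, a = a_t): v_t = √[μ(2/r − 1/a_t)] = 2.5373 km/s.
Δv₁ = |v_t − v_c| = |2.5373 − 4.4606| = 1.923 km/s.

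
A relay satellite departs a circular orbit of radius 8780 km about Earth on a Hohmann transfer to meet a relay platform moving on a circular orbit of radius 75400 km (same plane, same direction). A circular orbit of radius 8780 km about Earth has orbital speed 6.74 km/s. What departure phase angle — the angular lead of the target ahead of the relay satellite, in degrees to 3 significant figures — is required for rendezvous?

φ = 105°

From the circular-orbit relation v² = μ/r at r = 8780 km: μ = v²r = (6.74)² × 8780 = 3.98854×10^5 km³/s².
Semi-major axis of the transfer orbit: a_t = (8780 + 75400)/2 = 42090 km.
Transfer time t = π√(a_t³/μ) = 42955 s.
The target's mean motion on its circular orbit is ω₂ = √(μ/r₂³) = 3.0504×10^-5 rad/s.
Angle swept by the target during transfer: ω₂·t = 1.3103 rad = 75.07°.
Arrival is 180° from departure on the ellipse, so φ = 180° − 75.07° = 105°.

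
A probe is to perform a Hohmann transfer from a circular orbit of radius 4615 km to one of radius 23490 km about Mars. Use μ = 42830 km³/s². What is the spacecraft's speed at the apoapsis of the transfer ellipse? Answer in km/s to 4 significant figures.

Transfer-ellipse semi-major axis a_t = (r₁ + r₂)/2 = (4615 + 23490)/2 = 14052.5 km.
The apoapsis of the transfer ellipse is at r = 23490 km.
From the vis-viva equation, v = √[μ(2/r − 1/a_t)] = 0.7738 km/s.

v = 0.7738 km/s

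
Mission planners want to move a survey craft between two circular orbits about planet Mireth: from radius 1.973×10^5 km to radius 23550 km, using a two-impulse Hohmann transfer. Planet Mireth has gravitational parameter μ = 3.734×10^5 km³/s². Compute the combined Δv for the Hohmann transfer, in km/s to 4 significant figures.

The Hohmann ellipse has a_t = (r₁ + r₂)/2 = 1.10425×10^5 km.
Circular speed at r₁: v₁ = √(μ/r₁) = √(3.734×10^5/1.973×10^5) = 1.3757 km/s.
Transfer-orbit speed at r₁ (vis-viva): v_a = √[μ(2/r₁ − 1/a_t)] = 0.63531 km/s.
First burn Δv₁ = |v_a − v₁| = 0.7404 km/s.
At r₂, v₂ = √(μ/r₂) = 3.982 km/s.
Transfer-orbit speed at r₂: v_p = √[μ(2/r₂ − 1/a_t)] = 5.323 km/s.
Second burn Δv₂ = |v₂ − v_p| = 1.341 km/s.
Δv = Δv₁ + Δv₂ = 0.7404 + 1.341 = 2.081 km/s.

Δv = 2.081 km/s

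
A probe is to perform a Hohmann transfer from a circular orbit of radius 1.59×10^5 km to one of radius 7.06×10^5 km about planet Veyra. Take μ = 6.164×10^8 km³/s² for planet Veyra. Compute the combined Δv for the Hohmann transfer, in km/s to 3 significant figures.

Semi-major axis of the transfer orbit: a_t = (1.590×10^5 + 7.060×10^5)/2 = 4.325×10^5 km.
Circular speed at r₁: v₁ = √(μ/r₁) = √(6.164×10^8/1.590×10^5) = 62.26 km/s.
On the transfer ellipse at r₁, vis-viva gives v_p = √[μ(2/r₁ − 1/a_t)] = 79.55 km/s.
First burn Δv₁ = |v_p − v₁| = 17.29 km/s.
Circular speed at r₂: v₂ = √(μ/r₂) = 29.55 km/s.
Transfer-orbit speed at r₂: v_a = √[μ(2/r₂ − 1/a_t)] = 17.92 km/s.
Second burn Δv₂ = |v₂ − v_a| = 11.63 km/s.
Δv = Δv₁ + Δv₂ = 17.29 + 11.63 = 28.92 km/s.

Δv = 28.9 km/s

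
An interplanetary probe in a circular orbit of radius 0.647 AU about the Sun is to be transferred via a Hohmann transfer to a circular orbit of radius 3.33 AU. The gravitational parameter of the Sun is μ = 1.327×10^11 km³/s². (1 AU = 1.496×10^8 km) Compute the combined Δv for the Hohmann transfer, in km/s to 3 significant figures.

Δv = 17.9 km/s

In km: r₁ = 0.647 × 1.496×10^8 = 9.67912×10^7 km; r₂ = 3.33 × 1.496×10^8 = 4.98168×10^8 km.
Transfer-ellipse semi-major axis a_t = (r₁ + r₂)/2 = (9.67912×10^7 + 4.98168×10^8)/2 = 2.974796×10^8 km.
Circular speed at r₁: v₁ = √(μ/r₁) = √(1.327×10^11/9.67912×10^7) = 37.03 km/s.
On the transfer ellipse at r₁, vis-viva equation gives v_p = √[μ(2/r₁ − 1/a_t)] = 47.92 km/s.
First burn Δv₁ = |v_p − v₁| = 10.89 km/s.
Circular speed at r₂: v₂ = √(μ/r₂) = 16.321 km/s.
Transfer-orbit speed at r₂: v_a = √[μ(2/r₂ − 1/a_t)] = 9.3097 km/s.
Second burn Δv₂ = |v₂ − v_a| = 7.011 km/s.
Δv = Δv₁ + Δv₂ = 10.89 + 7.011 = 17.90 km/s.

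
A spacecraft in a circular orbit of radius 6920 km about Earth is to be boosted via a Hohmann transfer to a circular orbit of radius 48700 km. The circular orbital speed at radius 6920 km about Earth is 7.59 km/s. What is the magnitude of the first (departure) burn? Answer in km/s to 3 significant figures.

Δv₁ = 2.45 km/s

From the circular-orbit relation v² = μ/r at r = 6920 km: μ = v²r = (7.59)² × 6920 = 3.98648×10^5 km³/s².
Transfer-ellipse semi-major axis a_t = (r₁ + r₂)/2 = (6920 + 48700)/2 = 27810 km.
On the circular orbit at r = 6920 km, v_c = √(μ/r) = 7.5900 km/s.
Transfer-orbit speed at the same r (vis-viva, a = a_t): v_t = √[μ(2/r − 1/a_t)] = 10.044 km/s.
Δv₁ = |v_t − v_c| = |10.044 − 7.5900| = 2.454 km/s.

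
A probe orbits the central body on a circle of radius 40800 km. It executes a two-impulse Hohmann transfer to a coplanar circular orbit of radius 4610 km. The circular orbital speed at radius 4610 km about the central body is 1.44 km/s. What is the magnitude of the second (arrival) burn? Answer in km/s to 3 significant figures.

Δv₂ = 0.490 km/s

From the circular-orbit relation v² = μ/r at r = 4610 km: μ = v²r = (1.44)² × 4610 = 9559.30 km³/s².
The Hohmann ellipse has a_t = (r₁ + r₂)/2 = 22705 km.
On the circular orbit at r = 4610 km, v_c = √(μ/r) = 1.4400 km/s.
Vis-viva on the transfer ellipse at r = 4610 km gives v_t = √[μ(2/r − 1/a_t)] = 1.9303 km/s.
Δv₂ = |v_t − v_c| = |1.9303 − 1.4400| = 0.4903 km/s.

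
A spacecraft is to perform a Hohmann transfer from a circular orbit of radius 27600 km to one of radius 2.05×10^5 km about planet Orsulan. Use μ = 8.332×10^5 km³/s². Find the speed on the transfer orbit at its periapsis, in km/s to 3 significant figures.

v = 7.29 km/s

Semi-major axis of the transfer orbit: a_t = (27600 + 2.050×10^5)/2 = 1.163×10^5 km.
The periapsis of the transfer ellipse is at r = 27600 km.
Vis-viva: v = √[μ(2/r − 1/a_t)] = √[8.332×10^5 × (2/27600 − 1/1.163×10^5)] = 7.295 km/s.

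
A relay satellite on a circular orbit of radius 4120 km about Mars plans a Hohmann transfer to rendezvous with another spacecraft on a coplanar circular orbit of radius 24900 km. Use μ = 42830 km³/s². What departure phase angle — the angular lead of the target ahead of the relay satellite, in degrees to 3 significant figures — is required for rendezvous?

Semi-major axis of the transfer orbit: a_t = (4120 + 24900)/2 = 14510 km.
The half-period of the transfer ellipse is t = π√(a_t³/μ) = 26532 s.
Target angular speed ω₂ = √(μ/r₂³) = 5.2671×10^-5 rad/s.
Angle swept by the target during transfer: ω₂·t = 1.3975 rad = 80.07°.
The relay satellite traverses 180° on the transfer ellipse, so the target must lead by 180° − 80.07° = 99.9°.

φ = 99.9°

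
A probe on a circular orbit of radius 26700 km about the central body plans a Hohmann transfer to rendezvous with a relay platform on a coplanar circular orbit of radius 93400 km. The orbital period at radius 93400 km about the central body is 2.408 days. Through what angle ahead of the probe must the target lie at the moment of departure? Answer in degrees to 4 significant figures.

φ = 87.21°

From Kepler's third law T² = 4π²r³/μ at r = 93400 km, T = 2.408 days = 2.408 × 86400 s = 2.080512×10^5 s: μ = 4π²r³/T² = 7.43122×10^5 km³/s².
Transfer-ellipse semi-major axis a_t = (r₁ + r₂)/2 = (26700 + 93400)/2 = 60050 km.
Transfer time t = π√(a_t³/μ) = 53628 s.
The target's mean motion on its circular orbit is ω₂ = √(μ/r₂³) = 3.0200×10^-5 rad/s.
Angle swept by the target during transfer: ω₂·t = 1.61957 rad = 92.79°.
The probe traverses 180° on the transfer ellipse, so the target must lead by 180° − 92.79° = 87.21°.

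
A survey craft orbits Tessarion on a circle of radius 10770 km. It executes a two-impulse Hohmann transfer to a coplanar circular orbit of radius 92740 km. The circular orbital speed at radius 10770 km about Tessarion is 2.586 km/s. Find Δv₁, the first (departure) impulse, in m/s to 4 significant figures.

From the circular-orbit relation v² = μ/r at r = 10770 km: μ = v²r = (2.586)² × 10770 = 72023.3 km³/s².
The Hohmann ellipse has a_t = (r₁ + r₂)/2 = 51755 km.
Circular speed at r = 10770 km: v_c = √(μ/r) = 2.5860 km/s.
Vis-viva on the transfer ellipse at r = 10770 km gives v_t = √[μ(2/r − 1/a_t)] = 3.4617 km/s.
Δv₁ = |v_t − v_c| = |3.4617 − 2.5860| = 0.8757 km/s.

Δv₁ = 875.7 m/s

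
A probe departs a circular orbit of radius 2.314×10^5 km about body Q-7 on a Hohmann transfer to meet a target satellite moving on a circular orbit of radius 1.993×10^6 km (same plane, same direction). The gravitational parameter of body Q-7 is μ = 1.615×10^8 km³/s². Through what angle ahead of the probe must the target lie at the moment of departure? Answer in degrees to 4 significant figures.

Transfer-ellipse semi-major axis a_t = (r₁ + r₂)/2 = (2.314×10^5 + 1.993×10^6)/2 = 1.1122×10^6 km.
The half-period of the transfer ellipse is t = π√(a_t³/μ) = 2.8996×10^5 s.
Target angular speed ω₂ = √(μ/r₂³) = 4.5167×10^-6 rad/s.
Angle swept by the target during transfer: ω₂·t = 1.3097 rad = 75.04°.
The probe traverses 180° on the transfer ellipse, so the target must lead by 180° − 75.04° = 105.0°.

φ = 105.0°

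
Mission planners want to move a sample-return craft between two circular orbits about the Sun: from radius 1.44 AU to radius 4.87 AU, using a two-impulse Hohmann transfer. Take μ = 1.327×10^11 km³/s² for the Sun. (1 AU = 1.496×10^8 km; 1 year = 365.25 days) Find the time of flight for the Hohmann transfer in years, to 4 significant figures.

In km: r₁ = 1.44 × 1.496×10^8 = 2.15424×10^8 km; r₂ = 4.87 × 1.496×10^8 = 7.28552×10^8 km.
The Hohmann ellipse has a_t = (r₁ + r₂)/2 = 4.71988×10^8 km.
Transfer time t = π√(a_t³/μ) = π√((4.71988×10^8)³ / 1.327×10^11) = 8.843×10^7 s.
Converting: 8.843×10^7 s ÷ 3.15576×10^7 s/year (365.25 × 86400) = 2.802 years.

t = 2.802 years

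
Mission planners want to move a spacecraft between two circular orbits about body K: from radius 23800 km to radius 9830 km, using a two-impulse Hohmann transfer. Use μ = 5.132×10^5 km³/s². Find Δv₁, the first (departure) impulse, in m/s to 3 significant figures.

Δv₁ = 1090 m/s

The Hohmann ellipse has a_t = (r₁ + r₂)/2 = 16815 km.
Circular speed at r = 23800 km: v_c = √(μ/r) = 4.6436 km/s.
Transfer-orbit speed at the same r (vis-viva, a = a_t): v_t = √[μ(2/r − 1/a_t)] = 3.5504 km/s.
Δv₁ = |v_t − v_c| = |3.5504 − 4.6436| = 1.093 km/s.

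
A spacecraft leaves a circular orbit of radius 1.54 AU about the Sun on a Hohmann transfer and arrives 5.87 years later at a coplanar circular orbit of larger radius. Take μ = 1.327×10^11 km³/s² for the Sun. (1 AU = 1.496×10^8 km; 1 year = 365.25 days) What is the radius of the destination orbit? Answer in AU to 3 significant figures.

In km: r₁ = 1.54 × 1.496×10^8 = 2.30384×10^8 km.
Transfer time t = 5.87 years × 365.25 × 86400 s = 1.85243112×10^8 s, and t = π√(a_t³/μ).
So a_t = (μ t²/π²)^(1/3) = (1.327×10^11 × (1.85243112×10^8)² / π²)^(1/3) = 7.7271×10^8 km.
Since a_t = (r₁ + r₂)/2, r₂ = 2a_t − r₁ = 2×7.7271×10^8 − 2.30384×10^8 = 1.315036×10^9 km.
In AU: r₂ = 1.315036×10^9 / 1.496×10^8 = 8.79 AU.

r₂ = 8.79 AU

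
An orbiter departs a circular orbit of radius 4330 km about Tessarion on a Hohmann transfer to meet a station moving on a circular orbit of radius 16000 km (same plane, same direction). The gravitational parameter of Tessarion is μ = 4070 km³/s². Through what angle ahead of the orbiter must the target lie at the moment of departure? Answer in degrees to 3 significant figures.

φ = 88.9°

Transfer-ellipse semi-major axis a_t = (r₁ + r₂)/2 = (4330 + 16000)/2 = 10165 km.
The half-period of the transfer ellipse is t = π√(a_t³/μ) = 50467.73 s.
Target angular speed ω₂ = √(μ/r₂³) = 3.152225×10^-5 rad/s.
Angle swept by the target during transfer: ω₂·t = 1.590856 rad = 91.149°.
The orbiter traverses 180° on the transfer ellipse, so the target must lead by 180° − 91.149° = 88.9°.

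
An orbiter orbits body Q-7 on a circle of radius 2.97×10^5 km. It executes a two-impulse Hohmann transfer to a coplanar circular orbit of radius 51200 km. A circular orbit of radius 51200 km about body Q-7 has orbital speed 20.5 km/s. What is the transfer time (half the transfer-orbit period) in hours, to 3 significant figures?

t = 13.7 hours

From the circular-orbit relation v² = μ/r at r = 51200 km: μ = v²r = (20.5)² × 51200 = 2.15168×10^7 km³/s².
Transfer-ellipse semi-major axis a_t = (r₁ + r₂)/2 = (2.970×10^5 + 51200)/2 = 1.741×10^5 km.
By Kepler's third law the transfer-orbit period is T = 2π√(a_t³/μ), so t = T/2 = 49200 s.
Converting: 49200 s ÷ 3600 s/hour = 13.7 hours.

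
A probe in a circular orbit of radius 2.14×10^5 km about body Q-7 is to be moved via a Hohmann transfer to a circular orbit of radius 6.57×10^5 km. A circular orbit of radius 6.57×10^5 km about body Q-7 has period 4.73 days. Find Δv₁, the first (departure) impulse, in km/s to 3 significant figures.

From Kepler's third law T² = 4π²r³/μ at r = 6.57×10^5 km, T = 4.73 days = 4.73 × 86400 s = 4.08672×10^5 s: μ = 4π²r³/T² = 6.70357×10^7 km³/s².
Transfer-ellipse semi-major axis a_t = (r₁ + r₂)/2 = (2.140×10^5 + 6.570×10^5)/2 = 4.355×10^5 km.
On the circular orbit at r = 2.140×10^5 km, v_c = √(μ/r) = 17.70 km/s.
Transfer-orbit speed at the same r (vis-viva, a = a_t): v_t = √[μ(2/r − 1/a_t)] = 21.74 km/s.
Δv₁ = |v_t − v_c| = |21.74 − 17.70| = 4.040 km/s.

Δv₁ = 4.04 km/s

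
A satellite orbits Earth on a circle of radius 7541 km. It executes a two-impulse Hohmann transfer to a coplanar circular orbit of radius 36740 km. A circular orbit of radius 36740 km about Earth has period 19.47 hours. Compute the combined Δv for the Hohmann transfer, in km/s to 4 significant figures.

From Kepler's third law T² = 4π²r³/μ at r = 36740 km, T = 19.47 hours = 19.47 × 3600 s = 70092 s: μ = 4π²r³/T² = 3.98511×10^5 km³/s².
The Hohmann ellipse has a_t = (r₁ + r₂)/2 = 22140.5 km.
Circular speed at r₁: v₁ = √(μ/r₁) = √(3.98511×10^5/7541) = 7.2695 km/s.
Transfer-orbit speed at r₁ (vis-viva equation): v_p = √[μ(2/r₁ − 1/a_t)] = 9.3644 km/s.
First burn Δv₁ = |v_p − v₁| = 2.095 km/s.
Circular speed at r₂: v₂ = √(μ/r₂) = 3.293 km/s.
Transfer-orbit speed at r₂: v_a = √[μ(2/r₂ − 1/a_t)] = 1.922 km/s.
Second burn Δv₂ = |v₂ − v_a| = 1.371 km/s.
Total Δv = Δv₁ + Δv₂ = 3.466 km/s.

Δv = 3.466 km/s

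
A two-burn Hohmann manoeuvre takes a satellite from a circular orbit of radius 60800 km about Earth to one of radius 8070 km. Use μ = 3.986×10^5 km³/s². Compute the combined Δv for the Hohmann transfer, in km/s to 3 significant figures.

Transfer-ellipse semi-major axis a_t = (r₁ + r₂)/2 = (60800 + 8070)/2 = 34435 km.
Circular speed at r₁: v₁ = √(μ/r₁) = √(3.986×10^5/60800) = 2.5605 km/s.
On the transfer ellipse at r₁, vis-viva equation gives v_a = √[μ(2/r₁ − 1/a_t)] = 1.2395 km/s.
First burn Δv₁ = |v_a − v₁| = 1.321 km/s.
Circular speed at r₂: v₂ = √(μ/r₂) = 7.028 km/s.
Transfer-orbit speed at r₂: v_p = √[μ(2/r₂ − 1/a_t)] = 9.339 km/s.
Second burn Δv₂ = |v₂ − v_p| = 2.311 km/s.
Total Δv = Δv₁ + Δv₂ = 3.632 km/s.

Δv = 3.63 km/s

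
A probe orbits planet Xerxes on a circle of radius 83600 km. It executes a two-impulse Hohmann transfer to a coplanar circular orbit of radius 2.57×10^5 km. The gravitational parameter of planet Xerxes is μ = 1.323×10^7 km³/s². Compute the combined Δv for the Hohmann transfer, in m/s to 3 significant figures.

Semi-major axis of the transfer orbit: a_t = (83600 + 2.570×10^5)/2 = 1.703×10^5 km.
Circular speed at r₁: v₁ = √(μ/r₁) = √(1.323×10^7/83600) = 12.580 km/s.
Transfer-orbit speed at r₁ (v² = μ(2/r − 1/a)): v_p = √[μ(2/r₁ − 1/a_t)] = 15.454 km/s.
First burn Δv₁ = |v_p − v₁| = 2.874 km/s.
Circular speed at r₂: v₂ = √(μ/r₂) = 7.175 km/s.
Transfer-orbit speed at r₂: v_a = √[μ(2/r₂ − 1/a_t)] = 5.027 km/s.
Second burn Δv₂ = |v₂ − v_a| = 2.148 km/s.
Total Δv = Δv₁ + Δv₂ = 5.022 km/s.

Δv = 5020 m/s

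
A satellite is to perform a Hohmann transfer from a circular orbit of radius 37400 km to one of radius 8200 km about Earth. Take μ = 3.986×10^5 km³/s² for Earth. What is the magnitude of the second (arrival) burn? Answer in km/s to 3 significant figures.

Δv₂ = 1.96 km/s

Transfer-ellipse semi-major axis a_t = (r₁ + r₂)/2 = (37400 + 8200)/2 = 22800 km.
Circular speed at r = 8200 km: v_c = √(μ/r) = 6.97207 km/s.
Transfer-orbit speed at the same r (vis-viva, a = a_t): v_t = √[μ(2/r − 1/a_t)] = 8.92956 km/s.
Δv₂ = |v_t − v_c| = |8.92956 − 6.97207| = 1.957 km/s.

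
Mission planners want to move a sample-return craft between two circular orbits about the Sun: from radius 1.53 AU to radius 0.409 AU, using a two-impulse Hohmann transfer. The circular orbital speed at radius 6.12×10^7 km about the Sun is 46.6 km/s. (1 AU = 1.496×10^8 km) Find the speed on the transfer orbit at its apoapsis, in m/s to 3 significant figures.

v = 15700 m/s

From the circular-orbit relation v² = μ/r at r = 6.12×10^7 km: μ = v²r = (46.6)² × 6.12×10^7 = 1.32899×10^11 km³/s².
In km: r₁ = 1.53 × 1.496×10^8 = 2.28888×10^8 km; r₂ = 0.409 × 1.496×10^8 = 6.11864×10^7 km.
Semi-major axis of the transfer orbit: a_t = (2.28888×10^8 + 6.11864×10^7)/2 = 1.450372×10^8 km.
The apoapsis of the transfer ellipse is at r = 2.28888×10^8 km.
From the vis-viva equation, v = √[μ(2/r − 1/a_t)] = 15.65 km/s.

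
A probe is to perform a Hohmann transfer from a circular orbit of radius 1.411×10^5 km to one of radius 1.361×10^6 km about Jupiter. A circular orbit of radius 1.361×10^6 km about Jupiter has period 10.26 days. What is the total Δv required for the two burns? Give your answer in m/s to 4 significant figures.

Δv = 15840 m/s

From Kepler's third law T² = 4π²r³/μ at r = 1.361×10^6 km, T = 10.26 days = 10.26 × 86400 s = 8.86464×10^5 s: μ = 4π²r³/T² = 1.26652×10^8 km³/s².
Semi-major axis of the transfer orbit: a_t = (1.411×10^5 + 1.361×10^6)/2 = 7.5105×10^5 km.
At r₁ the circular-orbit speed is v₁ = √(μ/r₁) = 29.960 km/s.
On the transfer ellipse at r₁, v² = μ(2/r − 1/a) gives v_p = √[μ(2/r₁ − 1/a_t)] = 40.331 km/s.
First burn Δv₁ = |v_p − v₁| = 10.371 km/s.
At r₂, v₂ = √(μ/r₂) = 9.64666 km/s.
Transfer-orbit speed at r₂: v_a = √[μ(2/r₂ − 1/a_t)] = 4.18125 km/s.
Second burn Δv₂ = |v₂ − v_a| = 5.4654 km/s.
Δv = Δv₁ + Δv₂ = 10.371 + 5.4654 = 15.84 km/s.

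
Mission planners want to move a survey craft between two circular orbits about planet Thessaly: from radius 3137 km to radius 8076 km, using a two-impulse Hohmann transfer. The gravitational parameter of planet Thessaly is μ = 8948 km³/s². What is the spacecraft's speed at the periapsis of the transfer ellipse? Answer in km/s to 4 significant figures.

v = 2.027 km/s

The Hohmann ellipse has a_t = (r₁ + r₂)/2 = 5606.5 km.
The periapsis of the transfer ellipse is at r = 3137 km.
Applying v² = μ(2/r − 1/a_t): v = 2.027 km/s.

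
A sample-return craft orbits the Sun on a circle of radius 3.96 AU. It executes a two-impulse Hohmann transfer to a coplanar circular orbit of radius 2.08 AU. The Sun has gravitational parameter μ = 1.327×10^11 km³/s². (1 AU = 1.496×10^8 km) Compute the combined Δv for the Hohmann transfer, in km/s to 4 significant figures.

In km: r₁ = 3.96 × 1.496×10^8 = 5.92416×10^8 km; r₂ = 2.08 × 1.496×10^8 = 3.11168×10^8 km.
Semi-major axis of the transfer orbit: a_t = (5.92416×10^8 + 3.11168×10^8)/2 = 4.51792×10^8 km.
Circular speed at r₁: v₁ = √(μ/r₁) = √(1.327×10^11/5.92416×10^8) = 14.967 km/s.
On the transfer ellipse at r₁, v² = μ(2/r − 1/a) gives v_a = √[μ(2/r₁ − 1/a_t)] = 12.421 km/s.
First burn Δv₁ = |v_a − v₁| = 2.546 km/s.
At r₂, v₂ = √(μ/r₂) = 20.651 km/s.
Transfer-orbit speed at r₂: v_p = √[μ(2/r₂ − 1/a_t)] = 23.647 km/s.
Second burn Δv₂ = |v₂ − v_p| = 2.996 km/s.
Total Δv = Δv₁ + Δv₂ = 5.542 km/s.

Δv = 5.542 km/s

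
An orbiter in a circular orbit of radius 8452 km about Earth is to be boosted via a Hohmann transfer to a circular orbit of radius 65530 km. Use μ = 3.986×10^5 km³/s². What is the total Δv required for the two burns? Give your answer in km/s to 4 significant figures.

Transfer-ellipse semi-major axis a_t = (r₁ + r₂)/2 = (8452 + 65530)/2 = 36991 km.
Circular speed at r₁: v₁ = √(μ/r₁) = √(3.986×10^5/8452) = 6.867 km/s.
On the transfer ellipse at r₁, vis-viva gives v_p = √[μ(2/r₁ − 1/a_t)] = 9.140 km/s.
First burn Δv₁ = |v_p − v₁| = 2.273 km/s.
Circular speed at r₂: v₂ = √(μ/r₂) = 2.466 km/s.
Transfer-orbit speed at r₂: v_a = √[μ(2/r₂ − 1/a_t)] = 1.179 km/s.
Second burn Δv₂ = |v₂ − v_a| = 1.287 km/s.
Δv = Δv₁ + Δv₂ = 2.273 + 1.287 = 3.560 km/s.

Δv = 3.560 km/s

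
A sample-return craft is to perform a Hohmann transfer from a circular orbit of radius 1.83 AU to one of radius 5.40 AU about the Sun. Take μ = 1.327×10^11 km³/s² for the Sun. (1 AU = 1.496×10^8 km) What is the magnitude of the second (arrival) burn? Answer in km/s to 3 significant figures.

In km: r₁ = 1.83 × 1.496×10^8 = 2.73768×10^8 km; r₂ = 5.40 × 1.496×10^8 = 8.0784×10^8 km.
Transfer-ellipse semi-major axis a_t = (r₁ + r₂)/2 = (2.73768×10^8 + 8.0784×10^8)/2 = 5.40804×10^8 km.
Circular speed at r = 8.0784×10^8 km: v_c = √(μ/r) = 12.817 km/s.
Transfer-orbit speed at the same r (vis-viva, a = a_t): v_t = √[μ(2/r − 1/a_t)] = 9.1189 km/s.
Δv₂ = |v_t − v_c| = |9.1189 − 12.817| = 3.698 km/s.

Δv₂ = 3.70 km/s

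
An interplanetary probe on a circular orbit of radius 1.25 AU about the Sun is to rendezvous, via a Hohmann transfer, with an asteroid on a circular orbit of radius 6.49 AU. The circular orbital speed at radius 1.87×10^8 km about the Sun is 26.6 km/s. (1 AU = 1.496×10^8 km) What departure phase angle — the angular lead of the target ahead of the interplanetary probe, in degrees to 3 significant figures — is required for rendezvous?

From the circular-orbit relation v² = μ/r at r = 1.87×10^8 km: μ = v²r = (26.6)² × 1.87×10^8 = 1.32314×10^11 km³/s².
In km: r₁ = 1.25 × 1.496×10^8 = 1.870×10^8 km; r₂ = 6.49 × 1.496×10^8 = 9.70904×10^8 km.
Transfer-ellipse semi-major axis a_t = (r₁ + r₂)/2 = (1.870×10^8 + 9.70904×10^8)/2 = 5.78952×10^8 km.
The half-period of the transfer ellipse is t = π√(a_t³/μ) = 1.2031×10^8 s.
The target's mean motion on its circular orbit is ω₂ = √(μ/r₂³) = 1.2024×10^-8 rad/s.
Angle swept by the target during transfer: ω₂·t = 1.4466 rad = 82.88°.
The interplanetary probe traverses 180° on the transfer ellipse, so the target must lead by 180° − 82.88° = 97.1°.

φ = 97.1°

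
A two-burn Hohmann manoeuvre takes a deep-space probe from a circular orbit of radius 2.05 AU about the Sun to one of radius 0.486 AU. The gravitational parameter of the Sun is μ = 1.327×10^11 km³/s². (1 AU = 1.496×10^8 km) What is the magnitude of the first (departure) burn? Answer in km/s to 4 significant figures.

In km: r₁ = 2.05 × 1.496×10^8 = 3.0668×10^8 km; r₂ = 0.486 × 1.496×10^8 = 7.27056×10^7 km.
Transfer-ellipse semi-major axis a_t = (r₁ + r₂)/2 = (3.0668×10^8 + 7.27056×10^7)/2 = 1.896928×10^8 km.
Circular speed at r = 3.0668×10^8 km: v_c = √(μ/r) = 20.801 km/s.
Transfer-orbit speed at the same r (vis-viva, a = a_t): v_t = √[μ(2/r − 1/a_t)] = 12.878 km/s.
Δv₁ = |v_t − v_c| = |12.878 − 20.801| = 7.923 km/s.

Δv₁ = 7.923 km/s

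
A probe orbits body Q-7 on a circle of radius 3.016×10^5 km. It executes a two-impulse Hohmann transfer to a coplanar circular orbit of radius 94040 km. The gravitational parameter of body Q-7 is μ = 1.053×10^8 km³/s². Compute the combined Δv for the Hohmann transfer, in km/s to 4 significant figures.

Semi-major axis of the transfer orbit: a_t = (3.016×10^5 + 94040)/2 = 1.9782×10^5 km.
Circular speed at r₁: v₁ = √(μ/r₁) = √(1.053×10^8/3.016×10^5) = 18.685 km/s.
Transfer-orbit speed at r₁ (v² = μ(2/r − 1/a)): v_a = √[μ(2/r₁ − 1/a_t)] = 12.883 km/s.
First burn Δv₁ = |v_a − v₁| = 5.802 km/s.
Circular speed at r₂: v₂ = √(μ/r₂) = 33.4625 km/s.
Transfer-orbit speed at r₂: v_p = √[μ(2/r₂ − 1/a_t)] = 41.3179 km/s.
Second burn Δv₂ = |v₂ − v_p| = 7.855 km/s.
Total Δv = Δv₁ + Δv₂ = 13.66 km/s.

Δv = 13.66 km/s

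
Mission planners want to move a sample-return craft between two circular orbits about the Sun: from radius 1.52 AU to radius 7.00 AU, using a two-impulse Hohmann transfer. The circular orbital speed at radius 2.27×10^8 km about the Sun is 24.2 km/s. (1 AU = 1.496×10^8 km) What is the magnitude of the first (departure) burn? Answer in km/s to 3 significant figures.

From the circular-orbit relation v² = μ/r at r = 2.27×10^8 km: μ = v²r = (24.2)² × 2.27×10^8 = 1.32940×10^11 km³/s².
In km: r₁ = 1.52 × 1.496×10^8 = 2.27392×10^8 km; r₂ = 7.00 × 1.496×10^8 = 1.0472×10^9 km.
Transfer-ellipse semi-major axis a_t = (r₁ + r₂)/2 = (2.27392×10^8 + 1.0472×10^9)/2 = 6.37296×10^8 km.
On the circular orbit at r = 2.27392×10^8 km, v_c = √(μ/r) = 24.1791 km/s.
Vis-viva on the transfer ellipse at r = 2.27392×10^8 km gives v_t = √[μ(2/r − 1/a_t)] = 30.9945 km/s.
Δv₁ = |v_t − v_c| = |30.9945 − 24.1791| = 6.815 km/s.

Δv₁ = 6.82 km/s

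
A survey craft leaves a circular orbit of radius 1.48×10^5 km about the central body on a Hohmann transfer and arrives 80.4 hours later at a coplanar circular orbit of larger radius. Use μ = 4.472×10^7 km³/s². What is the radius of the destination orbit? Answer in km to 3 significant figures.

Transfer time t = 80.4 hours = 2.8944×10^5 s, and t = π√(a_t³/μ).
So a_t = (μ t²/π²)^(1/3) = (4.472×10^7 × (2.8944×10^5)² / π²)^(1/3) = 7.2406×10^5 km.
Since a_t = (r₁ + r₂)/2, r₂ = 2a_t − r₁ = 2×7.2406×10^5 − 1.480×10^5 = 1.30012×10^6 km.

r₂ = 1.30×10^6 km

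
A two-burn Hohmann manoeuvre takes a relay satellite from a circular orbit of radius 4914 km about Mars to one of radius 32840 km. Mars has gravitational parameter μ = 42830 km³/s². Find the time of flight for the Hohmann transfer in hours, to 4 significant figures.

t = 10.94 hours

Semi-major axis of the transfer orbit: a_t = (4914 + 32840)/2 = 18877 km.
Half the transfer-orbit period gives t = π√(a_t³/μ) = 39370 s.
Converting: 39370 s ÷ 3600 s/hour = 10.94 hours.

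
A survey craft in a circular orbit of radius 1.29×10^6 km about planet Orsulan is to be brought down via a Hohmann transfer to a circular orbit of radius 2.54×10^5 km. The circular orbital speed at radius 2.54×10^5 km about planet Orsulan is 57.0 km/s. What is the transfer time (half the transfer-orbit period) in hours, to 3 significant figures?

From the circular-orbit relation v² = μ/r at r = 2.54×10^5 km: μ = v²r = (57.0)² × 2.54×10^5 = 8.25246×10^8 km³/s².
The Hohmann ellipse has a_t = (r₁ + r₂)/2 = 7.720×10^5 km.
Half the transfer-orbit period gives t = π√(a_t³/μ) = 74180 s.
Converting: 74180 s ÷ 3600 s/hour = 20.6 hours.

t = 20.6 hours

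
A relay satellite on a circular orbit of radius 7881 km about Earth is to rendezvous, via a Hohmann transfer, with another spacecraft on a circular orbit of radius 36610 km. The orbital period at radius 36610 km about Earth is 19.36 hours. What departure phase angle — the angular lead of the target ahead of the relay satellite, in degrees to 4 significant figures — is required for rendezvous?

From Kepler's third law T² = 4π²r³/μ at r = 36610 km, T = 19.36 hours = 19.36 × 3600 s = 69696 s: μ = 4π²r³/T² = 3.98789×10^5 km³/s².
Semi-major axis of the transfer orbit: a_t = (7881 + 36610)/2 = 22245.5 km.
The half-period of the transfer ellipse is t = π√(a_t³/μ) = 16510 s.
The target's mean motion on its circular orbit is ω₂ = √(μ/r₂³) = 9.015×10^-5 rad/s.
Angle swept by the target during transfer: ω₂·t = 1.488 rad = 85.26°.
Arrival is 180° from departure on the ellipse, so φ = 180° − 85.26° = 94.74°.

φ = 94.74°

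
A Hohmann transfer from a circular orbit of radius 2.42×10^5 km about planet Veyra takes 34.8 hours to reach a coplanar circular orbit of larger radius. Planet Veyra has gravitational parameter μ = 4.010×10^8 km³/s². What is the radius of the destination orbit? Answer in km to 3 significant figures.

Transfer time t = 34.8 hours = 1.2528×10^5 s, and t = π√(a_t³/μ).
So a_t = (μ t²/π²)^(1/3) = (4.010×10^8 × (1.2528×10^5)² / π²)^(1/3) = 8.6073×10^5 km.
Since a_t = (r₁ + r₂)/2, r₂ = 2a_t − r₁ = 2×8.6073×10^5 − 2.420×10^5 = 1.47946×10^6 km.

r₂ = 1.48×10^6 km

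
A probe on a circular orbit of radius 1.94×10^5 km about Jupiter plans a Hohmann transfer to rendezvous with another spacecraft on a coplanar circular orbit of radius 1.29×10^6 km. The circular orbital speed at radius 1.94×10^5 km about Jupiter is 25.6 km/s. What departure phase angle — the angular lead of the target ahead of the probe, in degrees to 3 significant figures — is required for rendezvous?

φ = 101°

From the circular-orbit relation v² = μ/r at r = 1.94×10^5 km: μ = v²r = (25.6)² × 1.94×10^5 = 1.27140×10^8 km³/s².
Transfer-ellipse semi-major axis a_t = (r₁ + r₂)/2 = (1.940×10^5 + 1.290×10^6)/2 = 7.420×10^5 km.
Transfer time t = π√(a_t³/μ) = 1.7808×10^5 s.
The target's mean motion on its circular orbit is ω₂ = √(μ/r₂³) = 7.6958×10^-6 rad/s.
Angle swept by the target during transfer: ω₂·t = 1.3705 rad = 78.52°.
The probe traverses 180° on the transfer ellipse, so the target must lead by 180° − 78.52° = 101°.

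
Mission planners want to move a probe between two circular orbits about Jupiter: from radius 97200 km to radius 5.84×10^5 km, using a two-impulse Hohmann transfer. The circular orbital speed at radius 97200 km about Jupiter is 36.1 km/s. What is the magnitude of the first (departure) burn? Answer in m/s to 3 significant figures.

From the circular-orbit relation v² = μ/r at r = 97200 km: μ = v²r = (36.1)² × 97200 = 1.26672×10^8 km³/s².
The Hohmann ellipse has a_t = (r₁ + r₂)/2 = 3.406×10^5 km.
Circular speed at r = 97200 km: v_c = √(μ/r) = 36.10 km/s.
Transfer-orbit speed at the same r (vis-viva, a = a_t): v_t = √[μ(2/r − 1/a_t)] = 47.27 km/s.
Δv₁ = |v_t − v_c| = |47.27 − 36.10| = 11.17 km/s.

Δv₁ = 11200 m/s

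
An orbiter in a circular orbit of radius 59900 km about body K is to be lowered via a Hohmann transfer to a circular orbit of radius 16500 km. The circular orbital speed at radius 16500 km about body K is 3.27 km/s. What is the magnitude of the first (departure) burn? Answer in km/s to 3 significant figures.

From the circular-orbit relation v² = μ/r at r = 16500 km: μ = v²r = (3.27)² × 16500 = 1.76433×10^5 km³/s².
The Hohmann ellipse has a_t = (r₁ + r₂)/2 = 38200 km.
On the circular orbit at r = 59900 km, v_c = √(μ/r) = 1.7162 km/s.
Transfer-orbit speed at the same r (vis-viva, a = a_t): v_t = √[μ(2/r − 1/a_t)] = 1.1279 km/s.
Δv₁ = |v_t − v_c| = |1.1279 − 1.7162| = 0.5883 km/s.

Δv₁ = 0.588 km/s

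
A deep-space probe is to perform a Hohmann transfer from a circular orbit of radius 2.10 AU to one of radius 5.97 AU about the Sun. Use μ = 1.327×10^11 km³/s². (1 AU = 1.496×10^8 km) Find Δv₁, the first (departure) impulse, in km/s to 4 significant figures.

In km: r₁ = 2.10 × 1.496×10^8 = 3.1416×10^8 km; r₂ = 5.97 × 1.496×10^8 = 8.93112×10^8 km.
Transfer-ellipse semi-major axis a_t = (r₁ + r₂)/2 = (3.1416×10^8 + 8.93112×10^8)/2 = 6.03636×10^8 km.
On the circular orbit at r = 3.1416×10^8 km, v_c = √(μ/r) = 20.552 km/s.
Vis-viva on the transfer ellipse at r = 3.1416×10^8 km gives v_t = √[μ(2/r − 1/a_t)] = 24.999 km/s.
Δv₁ = |v_t − v_c| = |24.999 − 20.552| = 4.447 km/s.

Δv₁ = 4.447 km/s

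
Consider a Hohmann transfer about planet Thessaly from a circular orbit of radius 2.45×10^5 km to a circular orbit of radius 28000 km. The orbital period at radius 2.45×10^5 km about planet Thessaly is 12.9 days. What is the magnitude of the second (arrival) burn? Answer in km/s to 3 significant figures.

From Kepler's third law T² = 4π²r³/μ at r = 2.45×10^5 km, T = 12.9 days = 12.9 × 86400 s = 1.11456×10^6 s: μ = 4π²r³/T² = 4.67360×10^5 km³/s².
Transfer-ellipse semi-major axis a_t = (r₁ + r₂)/2 = (2.450×10^5 + 28000)/2 = 1.365×10^5 km.
Circular speed at r = 28000 km: v_c = √(μ/r) = 4.0855 km/s.
Transfer-orbit speed at the same r (vis-viva, a = a_t): v_t = √[μ(2/r − 1/a_t)] = 5.4735 km/s.
Δv₂ = |v_t − v_c| = |5.4735 − 4.0855| = 1.388 km/s.

Δv₂ = 1.39 km/s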